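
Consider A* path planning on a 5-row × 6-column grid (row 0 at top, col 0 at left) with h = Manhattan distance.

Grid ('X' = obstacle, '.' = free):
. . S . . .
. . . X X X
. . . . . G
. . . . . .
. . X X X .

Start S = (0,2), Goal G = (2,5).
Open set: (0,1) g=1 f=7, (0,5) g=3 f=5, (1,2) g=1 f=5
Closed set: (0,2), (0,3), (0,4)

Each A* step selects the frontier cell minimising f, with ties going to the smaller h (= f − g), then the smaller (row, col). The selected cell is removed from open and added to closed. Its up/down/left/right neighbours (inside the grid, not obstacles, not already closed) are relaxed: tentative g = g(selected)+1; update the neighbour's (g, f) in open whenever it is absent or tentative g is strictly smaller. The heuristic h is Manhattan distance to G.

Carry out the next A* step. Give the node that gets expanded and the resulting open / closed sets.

expanded=(0,5); open=[(0,1) g=1 f=7, (1,2) g=1 f=5]; closed=[(0,2), (0,3), (0,4), (0,5)]

step 1: expand (0,5) (f=5, h=2) → closed; open now [(0,1) g=1 f=7, (1,2) g=1 f=5]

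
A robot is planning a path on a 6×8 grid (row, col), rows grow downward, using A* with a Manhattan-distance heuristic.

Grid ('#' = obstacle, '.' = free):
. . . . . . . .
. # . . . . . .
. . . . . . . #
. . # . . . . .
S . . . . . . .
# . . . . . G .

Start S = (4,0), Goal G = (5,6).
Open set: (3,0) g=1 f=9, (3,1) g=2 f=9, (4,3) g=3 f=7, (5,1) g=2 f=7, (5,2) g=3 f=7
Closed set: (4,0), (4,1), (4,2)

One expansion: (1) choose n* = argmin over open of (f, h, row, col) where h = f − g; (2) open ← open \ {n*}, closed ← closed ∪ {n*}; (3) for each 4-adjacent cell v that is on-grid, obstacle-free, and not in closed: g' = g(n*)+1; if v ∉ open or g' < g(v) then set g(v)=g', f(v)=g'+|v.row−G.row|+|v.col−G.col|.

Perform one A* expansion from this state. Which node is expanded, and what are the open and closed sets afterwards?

step 1: expand (4,3) (f=7, h=4) → closed; open now [(3,0) g=1 f=9, (3,1) g=2 f=9, (3,3) g=4 f=9, (4,4) g=4 f=7, (5,1) g=2 f=7, (5,2) g=3 f=7, (5,3) g=4 f=7]

expanded=(4,3); open=[(3,0) g=1 f=9, (3,1) g=2 f=9, (3,3) g=4 f=9, (4,4) g=4 f=7, (5,1) g=2 f=7, (5,2) g=3 f=7, (5,3) g=4 f=7]; closed=[(4,0), (4,1), (4,2), (4,3)]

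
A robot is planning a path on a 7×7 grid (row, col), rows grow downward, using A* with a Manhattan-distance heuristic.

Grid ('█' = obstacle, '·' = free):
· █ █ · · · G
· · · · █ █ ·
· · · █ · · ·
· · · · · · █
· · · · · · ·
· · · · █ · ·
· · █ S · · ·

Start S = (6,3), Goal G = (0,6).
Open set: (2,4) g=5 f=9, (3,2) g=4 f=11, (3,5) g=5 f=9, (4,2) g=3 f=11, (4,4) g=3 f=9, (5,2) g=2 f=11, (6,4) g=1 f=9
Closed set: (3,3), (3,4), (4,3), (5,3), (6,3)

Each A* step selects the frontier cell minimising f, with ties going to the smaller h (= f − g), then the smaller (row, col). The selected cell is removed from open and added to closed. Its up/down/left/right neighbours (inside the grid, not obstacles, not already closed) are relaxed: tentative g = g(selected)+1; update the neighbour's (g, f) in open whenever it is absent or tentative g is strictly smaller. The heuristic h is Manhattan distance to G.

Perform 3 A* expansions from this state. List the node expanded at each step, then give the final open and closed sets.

step 1: expand (2,4) (f=9, h=4) → closed; open now [(2,5) g=6 f=9, (3,2) g=4 f=11, (3,5) g=5 f=9, (4,2) g=3 f=11, (4,4) g=3 f=9, (5,2) g=2 f=11, (6,4) g=1 f=9]
step 2: expand (2,5) (f=9, h=3) → closed; open now [(2,6) g=7 f=9, (3,2) g=4 f=11, (3,5) g=5 f=9, (4,2) g=3 f=11, (4,4) g=3 f=9, (5,2) g=2 f=11, (6,4) g=1 f=9]
step 3: expand (2,6) (f=9, h=2) → closed; open now [(1,6) g=8 f=9, (3,2) g=4 f=11, (3,5) g=5 f=9, (4,2) g=3 f=11, (4,4) g=3 f=9, (5,2) g=2 f=11, (6,4) g=1 f=9]

order=[(2,4) → (2,5) → (2,6)]; open=[(1,6) g=8 f=9, (3,2) g=4 f=11, (3,5) g=5 f=9, (4,2) g=3 f=11, (4,4) g=3 f=9, (5,2) g=2 f=11, (6,4) g=1 f=9]; closed=[(2,4), (2,5), (2,6), (3,3), (3,4), (4,3), (5,3), (6,3)]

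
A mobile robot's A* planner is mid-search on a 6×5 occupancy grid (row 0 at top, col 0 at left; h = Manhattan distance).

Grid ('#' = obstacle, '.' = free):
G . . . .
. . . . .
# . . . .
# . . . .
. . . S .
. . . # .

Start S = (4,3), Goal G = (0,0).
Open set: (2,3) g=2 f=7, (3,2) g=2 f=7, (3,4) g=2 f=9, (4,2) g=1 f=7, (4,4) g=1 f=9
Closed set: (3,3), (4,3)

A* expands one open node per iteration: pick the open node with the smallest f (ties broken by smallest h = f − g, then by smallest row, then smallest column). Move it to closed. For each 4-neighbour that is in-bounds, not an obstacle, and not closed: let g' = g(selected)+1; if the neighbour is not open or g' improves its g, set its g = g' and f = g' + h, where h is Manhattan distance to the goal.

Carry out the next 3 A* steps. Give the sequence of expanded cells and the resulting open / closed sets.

order=[(2,3) → (1,3) → (0,3)]; open=[(0,2) g=5 f=7, (0,4) g=5 f=9, (1,2) g=4 f=7, (1,4) g=4 f=9, (2,2) g=3 f=7, (2,4) g=3 f=9, (3,2) g=2 f=7, (3,4) g=2 f=9, (4,2) g=1 f=7, (4,4) g=1 f=9]; closed=[(0,3), (1,3), (2,3), (3,3), (4,3)]

step 1: expand (2,3) (f=7, h=5) → closed; open now [(1,3) g=3 f=7, (2,2) g=3 f=7, (2,4) g=3 f=9, (3,2) g=2 f=7, (3,4) g=2 f=9, (4,2) g=1 f=7, (4,4) g=1 f=9]
step 2: expand (1,3) (f=7, h=4) → closed; open now [(0,3) g=4 f=7, (1,2) g=4 f=7, (1,4) g=4 f=9, (2,2) g=3 f=7, (2,4) g=3 f=9, (3,2) g=2 f=7, (3,4) g=2 f=9, (4,2) g=1 f=7, (4,4) g=1 f=9]
step 3: expand (0,3) (f=7, h=3) → closed; open now [(0,2) g=5 f=7, (0,4) g=5 f=9, (1,2) g=4 f=7, (1,4) g=4 f=9, (2,2) g=3 f=7, (2,4) g=3 f=9, (3,2) g=2 f=7, (3,4) g=2 f=9, (4,2) g=1 f=7, (4,4) g=1 f=9]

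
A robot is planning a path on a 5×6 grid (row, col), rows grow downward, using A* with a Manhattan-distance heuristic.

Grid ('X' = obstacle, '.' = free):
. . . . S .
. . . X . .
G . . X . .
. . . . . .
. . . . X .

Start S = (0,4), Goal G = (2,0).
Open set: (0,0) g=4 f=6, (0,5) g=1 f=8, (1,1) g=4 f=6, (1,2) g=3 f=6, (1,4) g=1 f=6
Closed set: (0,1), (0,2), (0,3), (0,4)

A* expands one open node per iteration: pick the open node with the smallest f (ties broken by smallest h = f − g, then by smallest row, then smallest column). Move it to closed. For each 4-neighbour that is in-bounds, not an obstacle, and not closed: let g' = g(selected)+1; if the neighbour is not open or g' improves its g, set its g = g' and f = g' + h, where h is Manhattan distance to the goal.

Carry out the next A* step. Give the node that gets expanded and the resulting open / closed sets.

expanded=(0,0); open=[(0,5) g=1 f=8, (1,0) g=5 f=6, (1,1) g=4 f=6, (1,2) g=3 f=6, (1,4) g=1 f=6]; closed=[(0,0), (0,1), (0,2), (0,3), (0,4)]

step 1: expand (0,0) (f=6, h=2) → closed; open now [(0,5) g=1 f=8, (1,0) g=5 f=6, (1,1) g=4 f=6, (1,2) g=3 f=6, (1,4) g=1 f=6]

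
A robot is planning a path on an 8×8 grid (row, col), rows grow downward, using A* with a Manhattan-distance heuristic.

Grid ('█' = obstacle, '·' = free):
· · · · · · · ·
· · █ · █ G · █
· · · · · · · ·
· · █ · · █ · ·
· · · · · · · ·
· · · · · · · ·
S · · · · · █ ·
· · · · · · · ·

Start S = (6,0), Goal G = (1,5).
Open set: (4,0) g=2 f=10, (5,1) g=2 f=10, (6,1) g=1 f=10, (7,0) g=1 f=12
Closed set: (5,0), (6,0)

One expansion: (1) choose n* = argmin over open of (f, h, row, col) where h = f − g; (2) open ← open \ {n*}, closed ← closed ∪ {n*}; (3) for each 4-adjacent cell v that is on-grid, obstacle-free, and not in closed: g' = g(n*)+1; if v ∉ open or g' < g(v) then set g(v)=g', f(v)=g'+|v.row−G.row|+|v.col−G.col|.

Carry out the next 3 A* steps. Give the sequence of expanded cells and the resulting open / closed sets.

order=[(4,0) → (3,0) → (2,0)]; open=[(1,0) g=5 f=10, (2,1) g=5 f=10, (3,1) g=4 f=10, (4,1) g=3 f=10, (5,1) g=2 f=10, (6,1) g=1 f=10, (7,0) g=1 f=12]; closed=[(2,0), (3,0), (4,0), (5,0), (6,0)]

step 1: expand (4,0) (f=10, h=8) → closed; open now [(3,0) g=3 f=10, (4,1) g=3 f=10, (5,1) g=2 f=10, (6,1) g=1 f=10, (7,0) g=1 f=12]
step 2: expand (3,0) (f=10, h=7) → closed; open now [(2,0) g=4 f=10, (3,1) g=4 f=10, (4,1) g=3 f=10, (5,1) g=2 f=10, (6,1) g=1 f=10, (7,0) g=1 f=12]
step 3: expand (2,0) (f=10, h=6) → closed; open now [(1,0) g=5 f=10, (2,1) g=5 f=10, (3,1) g=4 f=10, (4,1) g=3 f=10, (5,1) g=2 f=10, (6,1) g=1 f=10, (7,0) g=1 f=12]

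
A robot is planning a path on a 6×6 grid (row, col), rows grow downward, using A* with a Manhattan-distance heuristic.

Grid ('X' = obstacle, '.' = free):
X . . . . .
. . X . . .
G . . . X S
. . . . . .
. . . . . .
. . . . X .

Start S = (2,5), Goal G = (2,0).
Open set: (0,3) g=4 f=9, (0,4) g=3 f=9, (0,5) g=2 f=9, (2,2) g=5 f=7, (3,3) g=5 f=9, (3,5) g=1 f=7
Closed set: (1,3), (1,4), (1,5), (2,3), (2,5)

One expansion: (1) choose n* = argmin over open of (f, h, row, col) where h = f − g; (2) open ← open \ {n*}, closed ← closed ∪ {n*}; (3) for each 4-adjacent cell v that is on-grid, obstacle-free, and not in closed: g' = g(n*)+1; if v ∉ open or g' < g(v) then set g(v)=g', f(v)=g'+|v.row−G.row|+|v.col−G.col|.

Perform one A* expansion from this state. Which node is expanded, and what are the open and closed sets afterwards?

step 1: expand (2,2) (f=7, h=2) → closed; open now [(0,3) g=4 f=9, (0,4) g=3 f=9, (0,5) g=2 f=9, (2,1) g=6 f=7, (3,2) g=6 f=9, (3,3) g=5 f=9, (3,5) g=1 f=7]

expanded=(2,2); open=[(0,3) g=4 f=9, (0,4) g=3 f=9, (0,5) g=2 f=9, (2,1) g=6 f=7, (3,2) g=6 f=9, (3,3) g=5 f=9, (3,5) g=1 f=7]; closed=[(1,3), (1,4), (1,5), (2,2), (2,3), (2,5)]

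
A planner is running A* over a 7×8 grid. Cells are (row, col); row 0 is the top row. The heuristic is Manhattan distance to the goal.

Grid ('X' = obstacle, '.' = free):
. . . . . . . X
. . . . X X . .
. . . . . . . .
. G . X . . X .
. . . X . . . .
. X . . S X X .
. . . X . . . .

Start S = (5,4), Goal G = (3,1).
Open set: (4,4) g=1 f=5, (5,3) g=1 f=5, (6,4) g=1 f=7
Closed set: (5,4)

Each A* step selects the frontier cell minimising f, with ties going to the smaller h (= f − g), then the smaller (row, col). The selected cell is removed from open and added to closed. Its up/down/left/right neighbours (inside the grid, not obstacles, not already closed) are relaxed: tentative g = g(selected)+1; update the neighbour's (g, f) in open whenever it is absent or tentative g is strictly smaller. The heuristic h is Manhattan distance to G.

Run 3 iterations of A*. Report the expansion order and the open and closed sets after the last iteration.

step 1: expand (4,4) (f=5, h=4) → closed; open now [(3,4) g=2 f=5, (4,5) g=2 f=7, (5,3) g=1 f=5, (6,4) g=1 f=7]
step 2: expand (3,4) (f=5, h=3) → closed; open now [(2,4) g=3 f=7, (3,5) g=3 f=7, (4,5) g=2 f=7, (5,3) g=1 f=5, (6,4) g=1 f=7]
step 3: expand (5,3) (f=5, h=4) → closed; open now [(2,4) g=3 f=7, (3,5) g=3 f=7, (4,5) g=2 f=7, (5,2) g=2 f=5, (6,4) g=1 f=7]

order=[(4,4) → (3,4) → (5,3)]; open=[(2,4) g=3 f=7, (3,5) g=3 f=7, (4,5) g=2 f=7, (5,2) g=2 f=5, (6,4) g=1 f=7]; closed=[(3,4), (4,4), (5,3), (5,4)]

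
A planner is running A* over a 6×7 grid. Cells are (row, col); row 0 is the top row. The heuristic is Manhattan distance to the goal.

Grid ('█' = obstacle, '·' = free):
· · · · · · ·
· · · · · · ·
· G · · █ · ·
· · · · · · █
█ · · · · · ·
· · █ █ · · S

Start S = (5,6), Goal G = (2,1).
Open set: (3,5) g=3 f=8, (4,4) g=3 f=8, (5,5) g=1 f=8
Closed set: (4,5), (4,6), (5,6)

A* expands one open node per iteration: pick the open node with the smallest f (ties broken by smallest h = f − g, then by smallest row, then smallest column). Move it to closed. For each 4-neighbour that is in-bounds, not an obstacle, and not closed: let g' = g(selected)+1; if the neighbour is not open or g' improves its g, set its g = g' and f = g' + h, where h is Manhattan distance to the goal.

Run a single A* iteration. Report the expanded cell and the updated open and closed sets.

step 1: expand (3,5) (f=8, h=5) → closed; open now [(2,5) g=4 f=8, (3,4) g=4 f=8, (4,4) g=3 f=8, (5,5) g=1 f=8]

expanded=(3,5); open=[(2,5) g=4 f=8, (3,4) g=4 f=8, (4,4) g=3 f=8, (5,5) g=1 f=8]; closed=[(3,5), (4,5), (4,6), (5,6)]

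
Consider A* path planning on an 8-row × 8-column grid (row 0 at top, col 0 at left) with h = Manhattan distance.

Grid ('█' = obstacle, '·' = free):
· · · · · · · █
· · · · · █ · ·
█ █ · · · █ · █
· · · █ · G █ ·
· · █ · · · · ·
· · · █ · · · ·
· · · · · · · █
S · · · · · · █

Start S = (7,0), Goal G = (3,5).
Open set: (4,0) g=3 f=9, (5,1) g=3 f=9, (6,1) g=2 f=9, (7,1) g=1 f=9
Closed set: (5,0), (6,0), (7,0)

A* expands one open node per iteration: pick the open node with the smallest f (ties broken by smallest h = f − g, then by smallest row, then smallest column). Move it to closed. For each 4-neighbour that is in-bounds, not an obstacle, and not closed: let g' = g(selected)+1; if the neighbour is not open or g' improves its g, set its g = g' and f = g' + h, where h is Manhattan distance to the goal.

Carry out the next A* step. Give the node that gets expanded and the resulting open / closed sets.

expanded=(4,0); open=[(3,0) g=4 f=9, (4,1) g=4 f=9, (5,1) g=3 f=9, (6,1) g=2 f=9, (7,1) g=1 f=9]; closed=[(4,0), (5,0), (6,0), (7,0)]

step 1: expand (4,0) (f=9, h=6) → closed; open now [(3,0) g=4 f=9, (4,1) g=4 f=9, (5,1) g=3 f=9, (6,1) g=2 f=9, (7,1) g=1 f=9]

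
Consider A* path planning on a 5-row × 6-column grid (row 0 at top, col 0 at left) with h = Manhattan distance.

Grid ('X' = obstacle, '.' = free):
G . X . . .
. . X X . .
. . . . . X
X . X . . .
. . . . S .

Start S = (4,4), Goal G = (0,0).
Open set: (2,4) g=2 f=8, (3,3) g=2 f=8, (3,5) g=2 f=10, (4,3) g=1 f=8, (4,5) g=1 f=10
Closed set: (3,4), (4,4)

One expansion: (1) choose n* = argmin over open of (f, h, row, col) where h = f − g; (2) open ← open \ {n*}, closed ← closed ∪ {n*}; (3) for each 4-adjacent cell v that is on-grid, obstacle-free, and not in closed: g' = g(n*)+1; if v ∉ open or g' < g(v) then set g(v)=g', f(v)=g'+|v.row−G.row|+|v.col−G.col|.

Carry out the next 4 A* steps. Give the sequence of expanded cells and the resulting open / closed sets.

order=[(2,4) → (1,4) → (0,4) → (0,3)]; open=[(0,5) g=5 f=10, (1,5) g=4 f=10, (2,3) g=3 f=8, (3,3) g=2 f=8, (3,5) g=2 f=10, (4,3) g=1 f=8, (4,5) g=1 f=10]; closed=[(0,3), (0,4), (1,4), (2,4), (3,4), (4,4)]

step 1: expand (2,4) (f=8, h=6) → closed; open now [(1,4) g=3 f=8, (2,3) g=3 f=8, (3,3) g=2 f=8, (3,5) g=2 f=10, (4,3) g=1 f=8, (4,5) g=1 f=10]
step 2: expand (1,4) (f=8, h=5) → closed; open now [(0,4) g=4 f=8, (1,5) g=4 f=10, (2,3) g=3 f=8, (3,3) g=2 f=8, (3,5) g=2 f=10, (4,3) g=1 f=8, (4,5) g=1 f=10]
step 3: expand (0,4) (f=8, h=4) → closed; open now [(0,3) g=5 f=8, (0,5) g=5 f=10, (1,5) g=4 f=10, (2,3) g=3 f=8, (3,3) g=2 f=8, (3,5) g=2 f=10, (4,3) g=1 f=8, (4,5) g=1 f=10]
step 4: expand (0,3) (f=8, h=3) → closed; open now [(0,5) g=5 f=10, (1,5) g=4 f=10, (2,3) g=3 f=8, (3,3) g=2 f=8, (3,5) g=2 f=10, (4,3) g=1 f=8, (4,5) g=1 f=10]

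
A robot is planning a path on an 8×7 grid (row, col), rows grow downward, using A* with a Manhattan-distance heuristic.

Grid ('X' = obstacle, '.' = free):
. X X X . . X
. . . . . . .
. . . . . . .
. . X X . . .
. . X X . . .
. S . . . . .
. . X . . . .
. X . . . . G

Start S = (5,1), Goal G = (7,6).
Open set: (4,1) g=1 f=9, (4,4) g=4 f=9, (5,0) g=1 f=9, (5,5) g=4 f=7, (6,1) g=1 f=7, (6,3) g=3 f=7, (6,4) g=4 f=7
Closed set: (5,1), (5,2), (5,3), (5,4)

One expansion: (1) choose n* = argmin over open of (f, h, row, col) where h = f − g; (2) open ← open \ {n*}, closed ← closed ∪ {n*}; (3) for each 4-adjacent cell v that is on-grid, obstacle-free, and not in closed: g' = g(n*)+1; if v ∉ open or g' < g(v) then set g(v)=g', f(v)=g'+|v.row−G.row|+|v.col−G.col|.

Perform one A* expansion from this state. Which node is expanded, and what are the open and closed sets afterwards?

step 1: expand (5,5) (f=7, h=3) → closed; open now [(4,1) g=1 f=9, (4,4) g=4 f=9, (4,5) g=5 f=9, (5,0) g=1 f=9, (5,6) g=5 f=7, (6,1) g=1 f=7, (6,3) g=3 f=7, (6,4) g=4 f=7, (6,5) g=5 f=7]

expanded=(5,5); open=[(4,1) g=1 f=9, (4,4) g=4 f=9, (4,5) g=5 f=9, (5,0) g=1 f=9, (5,6) g=5 f=7, (6,1) g=1 f=7, (6,3) g=3 f=7, (6,4) g=4 f=7, (6,5) g=5 f=7]; closed=[(5,1), (5,2), (5,3), (5,4), (5,5)]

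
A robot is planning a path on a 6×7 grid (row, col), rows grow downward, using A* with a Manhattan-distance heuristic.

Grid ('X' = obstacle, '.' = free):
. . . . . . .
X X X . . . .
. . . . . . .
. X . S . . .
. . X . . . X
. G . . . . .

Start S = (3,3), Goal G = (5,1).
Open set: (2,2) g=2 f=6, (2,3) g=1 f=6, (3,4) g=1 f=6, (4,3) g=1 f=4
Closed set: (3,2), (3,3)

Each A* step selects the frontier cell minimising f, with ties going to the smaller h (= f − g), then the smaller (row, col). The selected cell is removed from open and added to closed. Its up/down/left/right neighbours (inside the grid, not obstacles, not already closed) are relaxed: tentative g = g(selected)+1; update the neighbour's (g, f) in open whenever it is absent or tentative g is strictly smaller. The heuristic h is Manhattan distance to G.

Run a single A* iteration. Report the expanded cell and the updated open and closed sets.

expanded=(4,3); open=[(2,2) g=2 f=6, (2,3) g=1 f=6, (3,4) g=1 f=6, (4,4) g=2 f=6, (5,3) g=2 f=4]; closed=[(3,2), (3,3), (4,3)]

step 1: expand (4,3) (f=4, h=3) → closed; open now [(2,2) g=2 f=6, (2,3) g=1 f=6, (3,4) g=1 f=6, (4,4) g=2 f=6, (5,3) g=2 f=4]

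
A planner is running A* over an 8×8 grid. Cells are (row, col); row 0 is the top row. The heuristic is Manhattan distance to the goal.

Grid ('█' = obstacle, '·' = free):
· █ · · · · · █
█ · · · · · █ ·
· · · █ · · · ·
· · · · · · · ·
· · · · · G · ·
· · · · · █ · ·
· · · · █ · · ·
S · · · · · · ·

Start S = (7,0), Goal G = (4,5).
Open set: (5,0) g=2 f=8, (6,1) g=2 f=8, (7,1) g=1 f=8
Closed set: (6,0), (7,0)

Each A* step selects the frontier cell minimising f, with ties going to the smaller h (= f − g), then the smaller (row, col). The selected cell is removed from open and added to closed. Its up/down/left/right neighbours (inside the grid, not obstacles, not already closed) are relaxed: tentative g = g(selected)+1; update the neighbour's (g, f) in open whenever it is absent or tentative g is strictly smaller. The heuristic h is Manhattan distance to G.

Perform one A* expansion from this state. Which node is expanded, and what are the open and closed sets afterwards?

step 1: expand (5,0) (f=8, h=6) → closed; open now [(4,0) g=3 f=8, (5,1) g=3 f=8, (6,1) g=2 f=8, (7,1) g=1 f=8]

expanded=(5,0); open=[(4,0) g=3 f=8, (5,1) g=3 f=8, (6,1) g=2 f=8, (7,1) g=1 f=8]; closed=[(5,0), (6,0), (7,0)]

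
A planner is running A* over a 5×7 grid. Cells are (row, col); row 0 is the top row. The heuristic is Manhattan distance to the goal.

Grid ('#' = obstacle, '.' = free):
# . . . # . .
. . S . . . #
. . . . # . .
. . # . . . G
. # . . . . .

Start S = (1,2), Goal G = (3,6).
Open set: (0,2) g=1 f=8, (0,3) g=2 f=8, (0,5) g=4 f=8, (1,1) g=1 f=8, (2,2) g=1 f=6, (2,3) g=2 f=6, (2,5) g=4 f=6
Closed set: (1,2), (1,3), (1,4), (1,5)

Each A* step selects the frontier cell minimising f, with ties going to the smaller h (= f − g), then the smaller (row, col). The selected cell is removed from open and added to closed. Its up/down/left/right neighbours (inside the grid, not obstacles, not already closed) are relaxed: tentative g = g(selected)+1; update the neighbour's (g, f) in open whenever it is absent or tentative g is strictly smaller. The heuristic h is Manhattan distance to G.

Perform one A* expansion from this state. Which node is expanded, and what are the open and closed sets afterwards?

expanded=(2,5); open=[(0,2) g=1 f=8, (0,3) g=2 f=8, (0,5) g=4 f=8, (1,1) g=1 f=8, (2,2) g=1 f=6, (2,3) g=2 f=6, (2,6) g=5 f=6, (3,5) g=5 f=6]; closed=[(1,2), (1,3), (1,4), (1,5), (2,5)]

step 1: expand (2,5) (f=6, h=2) → closed; open now [(0,2) g=1 f=8, (0,3) g=2 f=8, (0,5) g=4 f=8, (1,1) g=1 f=8, (2,2) g=1 f=6, (2,3) g=2 f=6, (2,6) g=5 f=6, (3,5) g=5 f=6]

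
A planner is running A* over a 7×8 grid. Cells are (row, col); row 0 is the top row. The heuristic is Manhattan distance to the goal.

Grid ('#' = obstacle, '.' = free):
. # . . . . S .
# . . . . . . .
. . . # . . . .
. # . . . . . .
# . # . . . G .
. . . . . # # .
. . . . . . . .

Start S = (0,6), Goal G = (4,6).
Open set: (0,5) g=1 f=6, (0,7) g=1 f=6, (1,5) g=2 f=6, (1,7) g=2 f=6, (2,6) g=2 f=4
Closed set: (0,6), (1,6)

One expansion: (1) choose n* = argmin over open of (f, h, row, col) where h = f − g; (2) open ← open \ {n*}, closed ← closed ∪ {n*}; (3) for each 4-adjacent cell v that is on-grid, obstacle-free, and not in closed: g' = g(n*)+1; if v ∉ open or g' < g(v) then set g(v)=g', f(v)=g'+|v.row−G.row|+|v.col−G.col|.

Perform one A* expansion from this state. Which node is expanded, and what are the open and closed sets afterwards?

step 1: expand (2,6) (f=4, h=2) → closed; open now [(0,5) g=1 f=6, (0,7) g=1 f=6, (1,5) g=2 f=6, (1,7) g=2 f=6, (2,5) g=3 f=6, (2,7) g=3 f=6, (3,6) g=3 f=4]

expanded=(2,6); open=[(0,5) g=1 f=6, (0,7) g=1 f=6, (1,5) g=2 f=6, (1,7) g=2 f=6, (2,5) g=3 f=6, (2,7) g=3 f=6, (3,6) g=3 f=4]; closed=[(0,6), (1,6), (2,6)]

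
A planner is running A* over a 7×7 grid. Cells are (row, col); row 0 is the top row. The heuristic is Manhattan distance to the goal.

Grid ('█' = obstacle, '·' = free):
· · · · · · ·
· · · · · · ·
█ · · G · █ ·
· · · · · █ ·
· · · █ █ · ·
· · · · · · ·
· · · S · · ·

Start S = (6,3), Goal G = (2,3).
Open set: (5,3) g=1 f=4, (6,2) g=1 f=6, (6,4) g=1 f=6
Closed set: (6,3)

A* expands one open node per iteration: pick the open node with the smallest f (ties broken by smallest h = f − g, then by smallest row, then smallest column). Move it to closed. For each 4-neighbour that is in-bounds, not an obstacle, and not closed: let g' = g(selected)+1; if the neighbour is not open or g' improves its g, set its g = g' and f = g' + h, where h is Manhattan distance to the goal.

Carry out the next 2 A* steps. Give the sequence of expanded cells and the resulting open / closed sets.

step 1: expand (5,3) (f=4, h=3) → closed; open now [(5,2) g=2 f=6, (5,4) g=2 f=6, (6,2) g=1 f=6, (6,4) g=1 f=6]
step 2: expand (5,2) (f=6, h=4) → closed; open now [(4,2) g=3 f=6, (5,1) g=3 f=8, (5,4) g=2 f=6, (6,2) g=1 f=6, (6,4) g=1 f=6]

order=[(5,3) → (5,2)]; open=[(4,2) g=3 f=6, (5,1) g=3 f=8, (5,4) g=2 f=6, (6,2) g=1 f=6, (6,4) g=1 f=6]; closed=[(5,2), (5,3), (6,3)]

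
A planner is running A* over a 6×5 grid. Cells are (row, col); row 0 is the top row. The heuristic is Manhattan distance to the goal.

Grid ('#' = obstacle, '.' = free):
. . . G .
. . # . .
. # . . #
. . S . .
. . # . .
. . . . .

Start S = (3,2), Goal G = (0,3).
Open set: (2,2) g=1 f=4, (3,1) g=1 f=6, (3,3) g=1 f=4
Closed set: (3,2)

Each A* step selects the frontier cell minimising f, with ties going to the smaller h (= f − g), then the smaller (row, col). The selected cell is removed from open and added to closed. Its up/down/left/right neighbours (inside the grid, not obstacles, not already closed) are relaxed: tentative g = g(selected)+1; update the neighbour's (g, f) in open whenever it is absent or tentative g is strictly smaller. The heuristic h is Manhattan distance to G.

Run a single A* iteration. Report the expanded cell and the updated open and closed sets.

expanded=(2,2); open=[(2,3) g=2 f=4, (3,1) g=1 f=6, (3,3) g=1 f=4]; closed=[(2,2), (3,2)]

step 1: expand (2,2) (f=4, h=3) → closed; open now [(2,3) g=2 f=4, (3,1) g=1 f=6, (3,3) g=1 f=4]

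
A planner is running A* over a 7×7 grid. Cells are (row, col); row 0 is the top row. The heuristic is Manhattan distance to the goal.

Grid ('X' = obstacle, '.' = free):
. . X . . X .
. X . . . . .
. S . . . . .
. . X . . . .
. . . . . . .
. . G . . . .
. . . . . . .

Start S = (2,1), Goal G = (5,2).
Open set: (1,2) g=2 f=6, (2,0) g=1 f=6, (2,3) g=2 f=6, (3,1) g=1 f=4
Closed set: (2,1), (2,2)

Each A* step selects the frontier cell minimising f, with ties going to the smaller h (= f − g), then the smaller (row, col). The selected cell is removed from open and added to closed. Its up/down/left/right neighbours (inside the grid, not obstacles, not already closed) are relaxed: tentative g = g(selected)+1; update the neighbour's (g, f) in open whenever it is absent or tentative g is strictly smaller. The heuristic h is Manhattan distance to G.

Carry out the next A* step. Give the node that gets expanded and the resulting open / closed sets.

step 1: expand (3,1) (f=4, h=3) → closed; open now [(1,2) g=2 f=6, (2,0) g=1 f=6, (2,3) g=2 f=6, (3,0) g=2 f=6, (4,1) g=2 f=4]

expanded=(3,1); open=[(1,2) g=2 f=6, (2,0) g=1 f=6, (2,3) g=2 f=6, (3,0) g=2 f=6, (4,1) g=2 f=4]; closed=[(2,1), (2,2), (3,1)]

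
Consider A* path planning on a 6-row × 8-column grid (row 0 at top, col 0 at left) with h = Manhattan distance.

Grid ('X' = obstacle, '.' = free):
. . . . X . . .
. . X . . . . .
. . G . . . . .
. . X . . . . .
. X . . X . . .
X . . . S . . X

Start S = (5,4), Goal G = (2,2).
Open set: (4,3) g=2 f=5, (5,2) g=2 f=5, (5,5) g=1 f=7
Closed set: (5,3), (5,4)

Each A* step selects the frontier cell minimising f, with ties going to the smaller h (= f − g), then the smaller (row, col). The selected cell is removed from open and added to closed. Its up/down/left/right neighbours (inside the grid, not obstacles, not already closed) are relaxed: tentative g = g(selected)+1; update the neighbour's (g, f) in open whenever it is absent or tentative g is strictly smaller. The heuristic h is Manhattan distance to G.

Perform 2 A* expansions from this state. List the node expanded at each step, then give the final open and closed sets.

order=[(4,3) → (3,3)]; open=[(2,3) g=4 f=5, (3,4) g=4 f=7, (4,2) g=3 f=5, (5,2) g=2 f=5, (5,5) g=1 f=7]; closed=[(3,3), (4,3), (5,3), (5,4)]

step 1: expand (4,3) (f=5, h=3) → closed; open now [(3,3) g=3 f=5, (4,2) g=3 f=5, (5,2) g=2 f=5, (5,5) g=1 f=7]
step 2: expand (3,3) (f=5, h=2) → closed; open now [(2,3) g=4 f=5, (3,4) g=4 f=7, (4,2) g=3 f=5, (5,2) g=2 f=5, (5,5) g=1 f=7]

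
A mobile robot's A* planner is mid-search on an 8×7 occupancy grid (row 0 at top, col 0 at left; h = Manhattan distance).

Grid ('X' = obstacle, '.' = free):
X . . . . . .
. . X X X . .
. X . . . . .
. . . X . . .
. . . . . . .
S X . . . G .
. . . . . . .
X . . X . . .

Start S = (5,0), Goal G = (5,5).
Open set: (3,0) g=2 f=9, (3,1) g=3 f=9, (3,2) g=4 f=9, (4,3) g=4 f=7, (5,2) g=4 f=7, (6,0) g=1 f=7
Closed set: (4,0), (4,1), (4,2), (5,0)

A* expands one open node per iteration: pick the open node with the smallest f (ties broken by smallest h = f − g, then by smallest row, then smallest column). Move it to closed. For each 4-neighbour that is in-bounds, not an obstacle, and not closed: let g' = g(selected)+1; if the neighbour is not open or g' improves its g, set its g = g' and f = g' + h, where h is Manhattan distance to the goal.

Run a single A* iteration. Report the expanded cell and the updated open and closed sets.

step 1: expand (4,3) (f=7, h=3) → closed; open now [(3,0) g=2 f=9, (3,1) g=3 f=9, (3,2) g=4 f=9, (4,4) g=5 f=7, (5,2) g=4 f=7, (5,3) g=5 f=7, (6,0) g=1 f=7]

expanded=(4,3); open=[(3,0) g=2 f=9, (3,1) g=3 f=9, (3,2) g=4 f=9, (4,4) g=5 f=7, (5,2) g=4 f=7, (5,3) g=5 f=7, (6,0) g=1 f=7]; closed=[(4,0), (4,1), (4,2), (4,3), (5,0)]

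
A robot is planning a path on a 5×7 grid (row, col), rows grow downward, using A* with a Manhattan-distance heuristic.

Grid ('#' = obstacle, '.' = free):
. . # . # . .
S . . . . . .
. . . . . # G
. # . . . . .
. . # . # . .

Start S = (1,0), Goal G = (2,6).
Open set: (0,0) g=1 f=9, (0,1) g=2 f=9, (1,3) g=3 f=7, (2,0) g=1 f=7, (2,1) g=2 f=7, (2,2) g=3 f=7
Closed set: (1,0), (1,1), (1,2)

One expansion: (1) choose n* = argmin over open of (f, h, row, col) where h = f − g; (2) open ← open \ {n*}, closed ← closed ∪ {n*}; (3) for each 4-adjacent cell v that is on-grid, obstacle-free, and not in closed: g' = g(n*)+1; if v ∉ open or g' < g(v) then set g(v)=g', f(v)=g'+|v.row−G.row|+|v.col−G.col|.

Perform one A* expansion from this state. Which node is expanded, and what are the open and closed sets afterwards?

step 1: expand (1,3) (f=7, h=4) → closed; open now [(0,0) g=1 f=9, (0,1) g=2 f=9, (0,3) g=4 f=9, (1,4) g=4 f=7, (2,0) g=1 f=7, (2,1) g=2 f=7, (2,2) g=3 f=7, (2,3) g=4 f=7]

expanded=(1,3); open=[(0,0) g=1 f=9, (0,1) g=2 f=9, (0,3) g=4 f=9, (1,4) g=4 f=7, (2,0) g=1 f=7, (2,1) g=2 f=7, (2,2) g=3 f=7, (2,3) g=4 f=7]; closed=[(1,0), (1,1), (1,2), (1,3)]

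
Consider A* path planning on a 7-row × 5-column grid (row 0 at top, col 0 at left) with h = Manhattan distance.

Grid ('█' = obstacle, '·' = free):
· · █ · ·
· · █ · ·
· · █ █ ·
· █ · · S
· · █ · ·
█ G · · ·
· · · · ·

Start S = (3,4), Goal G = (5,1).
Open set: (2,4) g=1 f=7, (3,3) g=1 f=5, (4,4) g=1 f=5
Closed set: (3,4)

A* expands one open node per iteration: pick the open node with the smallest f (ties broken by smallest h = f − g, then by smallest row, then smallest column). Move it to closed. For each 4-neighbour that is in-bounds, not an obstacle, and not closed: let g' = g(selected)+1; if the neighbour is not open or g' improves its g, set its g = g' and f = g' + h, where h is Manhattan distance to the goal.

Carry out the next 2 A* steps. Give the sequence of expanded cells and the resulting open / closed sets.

order=[(3,3) → (3,2)]; open=[(2,4) g=1 f=7, (4,3) g=2 f=5, (4,4) g=1 f=5]; closed=[(3,2), (3,3), (3,4)]

step 1: expand (3,3) (f=5, h=4) → closed; open now [(2,4) g=1 f=7, (3,2) g=2 f=5, (4,3) g=2 f=5, (4,4) g=1 f=5]
step 2: expand (3,2) (f=5, h=3) → closed; open now [(2,4) g=1 f=7, (4,3) g=2 f=5, (4,4) g=1 f=5]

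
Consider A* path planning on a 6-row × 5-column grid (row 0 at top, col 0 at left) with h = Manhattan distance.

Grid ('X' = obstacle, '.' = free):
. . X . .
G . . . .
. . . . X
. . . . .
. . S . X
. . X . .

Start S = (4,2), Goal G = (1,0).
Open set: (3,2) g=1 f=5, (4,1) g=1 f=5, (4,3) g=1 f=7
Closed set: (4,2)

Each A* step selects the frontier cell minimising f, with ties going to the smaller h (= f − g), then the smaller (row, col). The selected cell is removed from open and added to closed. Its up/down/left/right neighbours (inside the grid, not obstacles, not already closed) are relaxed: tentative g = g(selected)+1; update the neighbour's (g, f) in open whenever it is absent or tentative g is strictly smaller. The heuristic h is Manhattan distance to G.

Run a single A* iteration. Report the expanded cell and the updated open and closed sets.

expanded=(3,2); open=[(2,2) g=2 f=5, (3,1) g=2 f=5, (3,3) g=2 f=7, (4,1) g=1 f=5, (4,3) g=1 f=7]; closed=[(3,2), (4,2)]

step 1: expand (3,2) (f=5, h=4) → closed; open now [(2,2) g=2 f=5, (3,1) g=2 f=5, (3,3) g=2 f=7, (4,1) g=1 f=5, (4,3) g=1 f=7]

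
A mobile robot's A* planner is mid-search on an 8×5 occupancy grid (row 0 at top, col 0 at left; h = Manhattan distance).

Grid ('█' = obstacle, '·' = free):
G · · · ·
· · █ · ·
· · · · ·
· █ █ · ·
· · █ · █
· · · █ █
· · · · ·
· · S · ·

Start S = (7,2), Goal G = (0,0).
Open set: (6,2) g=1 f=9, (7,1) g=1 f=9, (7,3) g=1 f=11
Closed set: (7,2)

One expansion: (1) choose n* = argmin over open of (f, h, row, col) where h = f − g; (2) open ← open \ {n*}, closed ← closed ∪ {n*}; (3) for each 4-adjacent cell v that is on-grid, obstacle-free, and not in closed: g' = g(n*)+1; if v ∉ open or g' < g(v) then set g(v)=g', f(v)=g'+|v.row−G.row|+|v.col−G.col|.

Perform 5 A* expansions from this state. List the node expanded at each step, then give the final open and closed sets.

step 1: expand (6,2) (f=9, h=8) → closed; open now [(5,2) g=2 f=9, (6,1) g=2 f=9, (6,3) g=2 f=11, (7,1) g=1 f=9, (7,3) g=1 f=11]
step 2: expand (5,2) (f=9, h=7) → closed; open now [(5,1) g=3 f=9, (6,1) g=2 f=9, (6,3) g=2 f=11, (7,1) g=1 f=9, (7,3) g=1 f=11]
step 3: expand (5,1) (f=9, h=6) → closed; open now [(4,1) g=4 f=9, (5,0) g=4 f=9, (6,1) g=2 f=9, (6,3) g=2 f=11, (7,1) g=1 f=9, (7,3) g=1 f=11]
step 4: expand (4,1) (f=9, h=5) → closed; open now [(4,0) g=5 f=9, (5,0) g=4 f=9, (6,1) g=2 f=9, (6,3) g=2 f=11, (7,1) g=1 f=9, (7,3) g=1 f=11]
step 5: expand (4,0) (f=9, h=4) → closed; open now [(3,0) g=6 f=9, (5,0) g=4 f=9, (6,1) g=2 f=9, (6,3) g=2 f=11, (7,1) g=1 f=9, (7,3) g=1 f=11]

order=[(6,2) → (5,2) → (5,1) → (4,1) → (4,0)]; open=[(3,0) g=6 f=9, (5,0) g=4 f=9, (6,1) g=2 f=9, (6,3) g=2 f=11, (7,1) g=1 f=9, (7,3) g=1 f=11]; closed=[(4,0), (4,1), (5,1), (5,2), (6,2), (7,2)]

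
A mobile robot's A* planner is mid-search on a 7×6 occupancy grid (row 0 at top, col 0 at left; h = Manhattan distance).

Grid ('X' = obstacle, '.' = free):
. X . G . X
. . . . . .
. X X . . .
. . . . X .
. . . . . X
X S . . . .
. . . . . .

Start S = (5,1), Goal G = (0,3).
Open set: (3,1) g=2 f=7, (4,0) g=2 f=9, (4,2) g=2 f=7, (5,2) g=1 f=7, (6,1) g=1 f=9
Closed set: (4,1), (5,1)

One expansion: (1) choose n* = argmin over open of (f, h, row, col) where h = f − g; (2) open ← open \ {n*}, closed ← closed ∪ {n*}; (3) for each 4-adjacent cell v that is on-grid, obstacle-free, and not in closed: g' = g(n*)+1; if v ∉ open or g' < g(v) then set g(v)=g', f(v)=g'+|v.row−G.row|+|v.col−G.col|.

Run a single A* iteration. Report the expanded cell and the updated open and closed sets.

step 1: expand (3,1) (f=7, h=5) → closed; open now [(3,0) g=3 f=9, (3,2) g=3 f=7, (4,0) g=2 f=9, (4,2) g=2 f=7, (5,2) g=1 f=7, (6,1) g=1 f=9]

expanded=(3,1); open=[(3,0) g=3 f=9, (3,2) g=3 f=7, (4,0) g=2 f=9, (4,2) g=2 f=7, (5,2) g=1 f=7, (6,1) g=1 f=9]; closed=[(3,1), (4,1), (5,1)]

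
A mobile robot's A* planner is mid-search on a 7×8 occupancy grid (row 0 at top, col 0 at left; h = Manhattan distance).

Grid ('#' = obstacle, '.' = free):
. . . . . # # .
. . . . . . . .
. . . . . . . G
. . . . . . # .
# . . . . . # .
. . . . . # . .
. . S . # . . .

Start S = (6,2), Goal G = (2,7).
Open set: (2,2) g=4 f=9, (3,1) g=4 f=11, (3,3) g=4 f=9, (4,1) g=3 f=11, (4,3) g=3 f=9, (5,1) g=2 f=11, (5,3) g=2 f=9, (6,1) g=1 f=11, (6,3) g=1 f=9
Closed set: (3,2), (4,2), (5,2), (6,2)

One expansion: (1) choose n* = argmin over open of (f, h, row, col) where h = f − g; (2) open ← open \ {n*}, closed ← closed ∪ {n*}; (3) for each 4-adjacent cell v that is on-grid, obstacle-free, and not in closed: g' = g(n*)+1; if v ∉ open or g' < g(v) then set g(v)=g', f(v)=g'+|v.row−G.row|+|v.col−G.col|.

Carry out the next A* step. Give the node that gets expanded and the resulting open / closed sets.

step 1: expand (2,2) (f=9, h=5) → closed; open now [(1,2) g=5 f=11, (2,1) g=5 f=11, (2,3) g=5 f=9, (3,1) g=4 f=11, (3,3) g=4 f=9, (4,1) g=3 f=11, (4,3) g=3 f=9, (5,1) g=2 f=11, (5,3) g=2 f=9, (6,1) g=1 f=11, (6,3) g=1 f=9]

expanded=(2,2); open=[(1,2) g=5 f=11, (2,1) g=5 f=11, (2,3) g=5 f=9, (3,1) g=4 f=11, (3,3) g=4 f=9, (4,1) g=3 f=11, (4,3) g=3 f=9, (5,1) g=2 f=11, (5,3) g=2 f=9, (6,1) g=1 f=11, (6,3) g=1 f=9]; closed=[(2,2), (3,2), (4,2), (5,2), (6,2)]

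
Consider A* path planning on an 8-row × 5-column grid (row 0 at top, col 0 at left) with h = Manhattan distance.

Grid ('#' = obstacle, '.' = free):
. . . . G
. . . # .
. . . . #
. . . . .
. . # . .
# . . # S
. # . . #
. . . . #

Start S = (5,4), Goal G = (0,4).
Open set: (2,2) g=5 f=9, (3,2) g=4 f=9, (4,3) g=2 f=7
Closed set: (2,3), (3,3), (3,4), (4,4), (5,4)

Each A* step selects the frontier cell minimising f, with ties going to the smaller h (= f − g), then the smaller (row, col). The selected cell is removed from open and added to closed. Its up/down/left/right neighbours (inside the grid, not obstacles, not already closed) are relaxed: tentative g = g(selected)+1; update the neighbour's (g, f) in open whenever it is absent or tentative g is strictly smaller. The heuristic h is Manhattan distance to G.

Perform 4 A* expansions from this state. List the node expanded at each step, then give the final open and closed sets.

order=[(4,3) → (2,2) → (1,2) → (0,2)]; open=[(0,1) g=8 f=11, (0,3) g=8 f=9, (1,1) g=7 f=11, (2,1) g=6 f=11, (3,2) g=4 f=9]; closed=[(0,2), (1,2), (2,2), (2,3), (3,3), (3,4), (4,3), (4,4), (5,4)]

step 1: expand (4,3) (f=7, h=5) → closed; open now [(2,2) g=5 f=9, (3,2) g=4 f=9]
step 2: expand (2,2) (f=9, h=4) → closed; open now [(1,2) g=6 f=9, (2,1) g=6 f=11, (3,2) g=4 f=9]
step 3: expand (1,2) (f=9, h=3) → closed; open now [(0,2) g=7 f=9, (1,1) g=7 f=11, (2,1) g=6 f=11, (3,2) g=4 f=9]
step 4: expand (0,2) (f=9, h=2) → closed; open now [(0,1) g=8 f=11, (0,3) g=8 f=9, (1,1) g=7 f=11, (2,1) g=6 f=11, (3,2) g=4 f=9]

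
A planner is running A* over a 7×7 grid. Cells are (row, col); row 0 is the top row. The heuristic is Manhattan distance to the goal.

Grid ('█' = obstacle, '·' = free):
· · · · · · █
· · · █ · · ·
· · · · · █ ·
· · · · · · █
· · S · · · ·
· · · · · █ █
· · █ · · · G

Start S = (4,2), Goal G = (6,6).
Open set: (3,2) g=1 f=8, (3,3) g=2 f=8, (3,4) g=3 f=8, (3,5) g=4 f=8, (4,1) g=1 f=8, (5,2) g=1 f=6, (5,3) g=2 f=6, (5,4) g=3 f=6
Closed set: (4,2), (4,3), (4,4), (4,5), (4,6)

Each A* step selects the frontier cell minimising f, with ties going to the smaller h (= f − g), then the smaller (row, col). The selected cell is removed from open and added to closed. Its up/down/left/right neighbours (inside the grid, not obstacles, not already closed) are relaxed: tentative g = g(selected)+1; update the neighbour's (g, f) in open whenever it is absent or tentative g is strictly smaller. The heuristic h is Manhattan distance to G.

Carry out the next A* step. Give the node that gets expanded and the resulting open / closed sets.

step 1: expand (5,4) (f=6, h=3) → closed; open now [(3,2) g=1 f=8, (3,3) g=2 f=8, (3,4) g=3 f=8, (3,5) g=4 f=8, (4,1) g=1 f=8, (5,2) g=1 f=6, (5,3) g=2 f=6, (6,4) g=4 f=6]

expanded=(5,4); open=[(3,2) g=1 f=8, (3,3) g=2 f=8, (3,4) g=3 f=8, (3,5) g=4 f=8, (4,1) g=1 f=8, (5,2) g=1 f=6, (5,3) g=2 f=6, (6,4) g=4 f=6]; closed=[(4,2), (4,3), (4,4), (4,5), (4,6), (5,4)]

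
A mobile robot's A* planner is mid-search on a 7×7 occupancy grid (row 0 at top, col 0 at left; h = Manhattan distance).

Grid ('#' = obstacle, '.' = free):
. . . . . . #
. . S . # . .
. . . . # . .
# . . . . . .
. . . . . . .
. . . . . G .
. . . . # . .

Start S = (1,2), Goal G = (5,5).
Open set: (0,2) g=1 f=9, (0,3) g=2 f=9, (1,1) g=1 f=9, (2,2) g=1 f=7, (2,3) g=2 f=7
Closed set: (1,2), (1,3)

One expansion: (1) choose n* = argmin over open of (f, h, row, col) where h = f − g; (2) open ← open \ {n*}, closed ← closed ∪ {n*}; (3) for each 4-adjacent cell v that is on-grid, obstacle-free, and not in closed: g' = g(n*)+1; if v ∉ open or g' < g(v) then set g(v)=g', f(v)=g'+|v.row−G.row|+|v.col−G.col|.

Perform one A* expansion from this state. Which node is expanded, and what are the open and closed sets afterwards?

step 1: expand (2,3) (f=7, h=5) → closed; open now [(0,2) g=1 f=9, (0,3) g=2 f=9, (1,1) g=1 f=9, (2,2) g=1 f=7, (3,3) g=3 f=7]

expanded=(2,3); open=[(0,2) g=1 f=9, (0,3) g=2 f=9, (1,1) g=1 f=9, (2,2) g=1 f=7, (3,3) g=3 f=7]; closed=[(1,2), (1,3), (2,3)]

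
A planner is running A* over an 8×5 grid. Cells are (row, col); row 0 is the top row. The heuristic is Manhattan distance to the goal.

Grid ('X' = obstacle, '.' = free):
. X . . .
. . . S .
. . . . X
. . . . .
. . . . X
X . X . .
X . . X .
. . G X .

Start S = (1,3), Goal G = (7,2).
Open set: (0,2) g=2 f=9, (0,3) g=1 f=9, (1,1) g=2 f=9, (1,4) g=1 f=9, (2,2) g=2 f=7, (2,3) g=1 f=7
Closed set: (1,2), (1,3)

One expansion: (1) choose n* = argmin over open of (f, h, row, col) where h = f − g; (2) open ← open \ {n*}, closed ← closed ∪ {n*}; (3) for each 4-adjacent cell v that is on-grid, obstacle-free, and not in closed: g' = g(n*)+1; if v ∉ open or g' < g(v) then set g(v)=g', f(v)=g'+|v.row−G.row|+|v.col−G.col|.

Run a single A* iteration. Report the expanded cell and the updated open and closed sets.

expanded=(2,2); open=[(0,2) g=2 f=9, (0,3) g=1 f=9, (1,1) g=2 f=9, (1,4) g=1 f=9, (2,1) g=3 f=9, (2,3) g=1 f=7, (3,2) g=3 f=7]; closed=[(1,2), (1,3), (2,2)]

step 1: expand (2,2) (f=7, h=5) → closed; open now [(0,2) g=2 f=9, (0,3) g=1 f=9, (1,1) g=2 f=9, (1,4) g=1 f=9, (2,1) g=3 f=9, (2,3) g=1 f=7, (3,2) g=3 f=7]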